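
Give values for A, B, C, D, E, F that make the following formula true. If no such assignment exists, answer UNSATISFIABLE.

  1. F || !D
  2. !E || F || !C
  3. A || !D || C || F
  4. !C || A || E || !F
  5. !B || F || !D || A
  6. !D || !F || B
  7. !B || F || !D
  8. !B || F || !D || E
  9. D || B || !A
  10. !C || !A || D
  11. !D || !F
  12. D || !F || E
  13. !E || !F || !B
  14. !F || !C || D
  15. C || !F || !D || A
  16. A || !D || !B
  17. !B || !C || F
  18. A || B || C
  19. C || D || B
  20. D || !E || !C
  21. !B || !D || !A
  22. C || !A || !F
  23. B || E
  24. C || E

Case F = false:
Unit clause (!D) forces D = false.
Case E = true:
Unit clause (!C) forces C = false.
Unit clause (B) forces B = true.
All clauses hold; A can take either value.

A=false, B=true, C=false, D=false, E=true, F=false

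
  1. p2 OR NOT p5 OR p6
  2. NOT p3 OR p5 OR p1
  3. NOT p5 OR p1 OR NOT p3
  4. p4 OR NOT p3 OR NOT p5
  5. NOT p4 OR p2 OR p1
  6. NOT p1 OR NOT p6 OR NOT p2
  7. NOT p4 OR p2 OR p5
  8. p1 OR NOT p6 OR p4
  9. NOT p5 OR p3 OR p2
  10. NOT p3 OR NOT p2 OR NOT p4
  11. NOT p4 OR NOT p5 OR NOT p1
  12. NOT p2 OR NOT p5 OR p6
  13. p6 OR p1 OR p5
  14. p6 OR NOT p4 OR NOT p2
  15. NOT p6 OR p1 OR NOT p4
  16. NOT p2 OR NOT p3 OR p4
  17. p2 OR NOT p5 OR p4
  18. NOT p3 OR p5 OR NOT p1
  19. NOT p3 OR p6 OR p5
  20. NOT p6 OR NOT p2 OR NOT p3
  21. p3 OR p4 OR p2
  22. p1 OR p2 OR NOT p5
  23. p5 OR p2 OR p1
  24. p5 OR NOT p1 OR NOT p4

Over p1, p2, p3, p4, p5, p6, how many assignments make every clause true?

There are 2^6 = 64 truth assignments over (p1, p2, p3, p4, p5, p6).
Split on p4. With p4 = true, the clauses containing p4 are satisfied and NOT p4 drops from the rest; 0 of the 2^5 = 32 assignments to the other variables satisfy what remains.
With p4 = false, by the same count on the reduced clause set, 1 assignment works.
(One model: p1=T, p2=T, p3=F, p4=F, p5=F, p6=F.)
Total: 0 + 1 = 1.

1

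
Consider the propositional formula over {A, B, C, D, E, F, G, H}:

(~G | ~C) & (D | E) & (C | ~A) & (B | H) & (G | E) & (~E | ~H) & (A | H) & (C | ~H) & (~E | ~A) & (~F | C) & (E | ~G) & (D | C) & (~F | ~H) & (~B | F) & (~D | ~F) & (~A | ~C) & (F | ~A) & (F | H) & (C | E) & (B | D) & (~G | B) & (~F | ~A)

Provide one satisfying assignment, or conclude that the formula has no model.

Branch on G: set G = 0.
The clause (E) is unit, so E = 1.
The clause (~H) is unit, so H = 0.
The clause (B) is unit, so B = 1.
The clause (A) is unit, so A = 1.
That conflicts with the unit clause (~A).
Backtrack on G: now try G = 1.
The clause (~C) is unit, so C = 0.
The clause (~A) is unit, so A = 0.
The clause (H) is unit, so H = 1.
That conflicts with the unit clause (~H).
Either choice for G ends in contradiction.

UNSATISFIABLE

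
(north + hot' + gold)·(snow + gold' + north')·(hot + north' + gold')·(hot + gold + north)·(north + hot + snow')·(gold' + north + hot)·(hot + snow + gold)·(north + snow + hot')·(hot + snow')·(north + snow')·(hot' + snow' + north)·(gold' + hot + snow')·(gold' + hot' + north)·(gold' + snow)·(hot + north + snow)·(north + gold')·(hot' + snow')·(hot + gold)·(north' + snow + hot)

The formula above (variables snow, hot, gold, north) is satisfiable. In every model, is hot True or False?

True

Suppose hot = 0.
The clause (snow') is unit, so snow = 0.
The clause (gold) is unit, so gold = 1.
That conflicts with the unit clause (gold').
So every satisfying assignment has hot = True.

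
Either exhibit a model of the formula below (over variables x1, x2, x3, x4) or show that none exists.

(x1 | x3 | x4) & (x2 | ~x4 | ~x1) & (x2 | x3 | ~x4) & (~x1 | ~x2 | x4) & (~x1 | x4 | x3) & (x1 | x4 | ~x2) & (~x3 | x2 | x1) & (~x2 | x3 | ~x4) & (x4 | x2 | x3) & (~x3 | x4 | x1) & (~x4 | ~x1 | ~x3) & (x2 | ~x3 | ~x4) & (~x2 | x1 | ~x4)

x1: 1, x2: 0, x3: 1, x4: 0

Case x1 = 1:
Case x2 = 0:
Unit clause (~x4) forces x4 = 0.
Unit clause (x3) forces x3 = 1.
This assignment satisfies each clause.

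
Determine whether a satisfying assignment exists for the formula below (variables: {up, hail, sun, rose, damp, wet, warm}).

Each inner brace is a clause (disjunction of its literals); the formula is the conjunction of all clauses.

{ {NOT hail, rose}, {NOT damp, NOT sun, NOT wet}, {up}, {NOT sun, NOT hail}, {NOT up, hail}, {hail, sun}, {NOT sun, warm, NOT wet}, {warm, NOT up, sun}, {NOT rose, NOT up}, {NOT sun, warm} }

No, unsatisfiable

From the singleton clause (up), up = true.
From the singleton clause (hail), hail = true.
From the singleton clause (rose), rose = true.
That conflicts with the unit clause (NOT rose).
No assignment satisfies every clause.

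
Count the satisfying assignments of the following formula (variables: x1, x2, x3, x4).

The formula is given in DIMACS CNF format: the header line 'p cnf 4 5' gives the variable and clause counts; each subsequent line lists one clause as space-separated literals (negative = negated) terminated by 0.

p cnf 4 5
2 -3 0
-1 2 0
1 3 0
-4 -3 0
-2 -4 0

3

There are 2^4 = 16 truth assignments over (x1, x2, x3, x4).
Split on x4. With x4 = True, the clauses containing x4 are satisfied and ¬x4 drops from the rest; 0 of the 2^3 = 8 assignments to the other variables satisfy what remains.
With x4 = False, by the same count on the reduced clause set, 3 assignments work.
Total: 0 + 3 = 3.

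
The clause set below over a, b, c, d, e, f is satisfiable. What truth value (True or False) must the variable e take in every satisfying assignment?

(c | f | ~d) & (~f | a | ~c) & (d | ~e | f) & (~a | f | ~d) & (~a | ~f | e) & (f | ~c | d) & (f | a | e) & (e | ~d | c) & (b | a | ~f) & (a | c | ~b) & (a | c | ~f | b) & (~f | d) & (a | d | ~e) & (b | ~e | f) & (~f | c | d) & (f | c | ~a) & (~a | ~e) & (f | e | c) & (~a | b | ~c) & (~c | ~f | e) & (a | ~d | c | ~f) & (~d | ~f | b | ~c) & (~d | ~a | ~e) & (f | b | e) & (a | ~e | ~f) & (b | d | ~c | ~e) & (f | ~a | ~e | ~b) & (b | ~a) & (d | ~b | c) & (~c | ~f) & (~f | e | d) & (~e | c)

Suppose e = 0.
Case a = 0:
From the singleton clause (f), f = 1.
From the singleton clause (~c), c = 0.
From the singleton clause (~d), d = 0.
But (d) is also a unit clause — contradiction.
Undo a and try a = 1.
From the singleton clause (~f), f = 0.
From the singleton clause (~d), d = 0.
From the singleton clause (~c), c = 0.
But (c) is also a unit clause — contradiction.
Both values of a lead to a conflict.
So every satisfying assignment has e = True.

True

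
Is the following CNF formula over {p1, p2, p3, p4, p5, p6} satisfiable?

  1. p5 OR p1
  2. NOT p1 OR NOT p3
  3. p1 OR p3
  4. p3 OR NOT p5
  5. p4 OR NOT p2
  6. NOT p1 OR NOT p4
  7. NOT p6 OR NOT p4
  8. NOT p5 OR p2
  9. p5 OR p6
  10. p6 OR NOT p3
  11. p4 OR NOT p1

Case p5 = true:
Unit clause (p3) forces p3 = true.
Unit clause (NOT p1) forces p1 = false.
Unit clause (p2) forces p2 = true.
Unit clause (p4) forces p4 = true.
Unit clause (NOT p6) forces p6 = false.
That conflicts with the unit clause (p6).
So p5 must be the other value — set p5 = false.
Unit clause (p1) forces p1 = true.
Unit clause (NOT p3) forces p3 = false.
Unit clause (NOT p4) forces p4 = false.
That conflicts with the unit clause (p4).
Neither p5 = true nor p5 = false works.
No assignment satisfies every clause.

No, unsatisfiable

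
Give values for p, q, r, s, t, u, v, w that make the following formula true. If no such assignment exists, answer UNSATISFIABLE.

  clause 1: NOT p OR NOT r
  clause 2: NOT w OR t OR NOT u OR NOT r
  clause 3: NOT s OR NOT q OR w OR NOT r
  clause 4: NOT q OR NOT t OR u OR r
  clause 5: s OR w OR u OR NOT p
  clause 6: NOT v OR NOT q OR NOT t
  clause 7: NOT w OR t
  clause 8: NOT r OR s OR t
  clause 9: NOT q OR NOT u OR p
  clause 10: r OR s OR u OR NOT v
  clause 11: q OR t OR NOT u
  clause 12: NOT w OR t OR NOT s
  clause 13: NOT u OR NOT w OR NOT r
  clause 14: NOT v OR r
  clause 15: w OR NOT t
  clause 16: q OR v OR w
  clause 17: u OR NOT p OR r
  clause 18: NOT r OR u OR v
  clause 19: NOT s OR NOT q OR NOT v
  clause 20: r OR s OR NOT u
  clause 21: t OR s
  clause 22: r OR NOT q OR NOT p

p ↦ false,  q ↦ false,  r ↦ false,  s ↦ true,  t ↦ true,  u ↦ true,  v ↦ false,  w ↦ true

Try p = false.
Try w = true.
(t) alone gives t = true.
Try v = false.
Try q = false.
Try u = true.
(NOT r) alone gives r = false.
(s) alone gives s = true.
This assignment satisfies each clause.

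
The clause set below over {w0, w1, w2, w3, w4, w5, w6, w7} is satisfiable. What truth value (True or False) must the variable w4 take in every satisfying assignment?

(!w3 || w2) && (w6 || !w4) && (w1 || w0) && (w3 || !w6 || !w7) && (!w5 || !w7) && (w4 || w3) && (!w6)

Suppose w4 = true.
Unit clause (w6) forces w6 = true.
But (!w6) is also a unit clause — contradiction.
So every satisfying assignment has w4 = False.

False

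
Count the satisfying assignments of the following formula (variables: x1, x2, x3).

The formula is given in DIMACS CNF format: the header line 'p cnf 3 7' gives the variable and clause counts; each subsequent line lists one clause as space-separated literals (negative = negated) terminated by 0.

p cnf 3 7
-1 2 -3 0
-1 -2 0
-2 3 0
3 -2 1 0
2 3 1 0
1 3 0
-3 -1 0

3

There are 2^3 = 8 truth assignments over (x1, x2, x3).
Check each against the 7 clauses (columns in the order x1, x2, x3):
  F F F  ✗ fails (x2 ∨ x3 ∨ x1)
  F F T  ✓ satisfies all
  F T F  ✗ fails (¬x2 ∨ x3)
  F T T  ✓ satisfies all
  T F F  ✓ satisfies all
  T F T  ✗ fails (¬x1 ∨ x2 ∨ ¬x3)
  T T F  ✗ fails (¬x1 ∨ ¬x2)
  T T T  ✗ fails (¬x1 ∨ ¬x2)
3 of the 8 rows are models.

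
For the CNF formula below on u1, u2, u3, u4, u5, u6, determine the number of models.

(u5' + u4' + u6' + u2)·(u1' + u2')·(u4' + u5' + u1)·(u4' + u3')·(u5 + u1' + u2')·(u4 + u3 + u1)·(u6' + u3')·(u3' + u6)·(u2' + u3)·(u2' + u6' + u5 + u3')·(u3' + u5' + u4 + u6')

There are 2^6 = 64 truth assignments over (u1, u2, u3, u4, u5, u6).
Split on u1. With u1 = 1, the clauses containing u1 are satisfied and u1' drops from the rest; 7 of the 2^5 = 32 assignments to the other variables satisfy what remains.
With u1 = 0, by the same count on the reduced clause set, 2 assignments work.
Total: 7 + 2 = 9.

9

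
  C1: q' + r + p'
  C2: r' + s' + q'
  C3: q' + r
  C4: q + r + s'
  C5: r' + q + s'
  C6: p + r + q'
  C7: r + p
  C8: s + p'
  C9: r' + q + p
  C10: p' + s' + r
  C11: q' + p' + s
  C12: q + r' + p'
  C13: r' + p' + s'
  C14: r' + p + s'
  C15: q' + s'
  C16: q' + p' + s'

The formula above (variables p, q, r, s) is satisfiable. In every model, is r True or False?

Suppose r = 0.
The clause (q') is unit, so q = 0.
The clause (s') is unit, so s = 0.
The clause (p) is unit, so p = 1.
But (p') is also a unit clause — contradiction.
So every satisfying assignment has r = True.

True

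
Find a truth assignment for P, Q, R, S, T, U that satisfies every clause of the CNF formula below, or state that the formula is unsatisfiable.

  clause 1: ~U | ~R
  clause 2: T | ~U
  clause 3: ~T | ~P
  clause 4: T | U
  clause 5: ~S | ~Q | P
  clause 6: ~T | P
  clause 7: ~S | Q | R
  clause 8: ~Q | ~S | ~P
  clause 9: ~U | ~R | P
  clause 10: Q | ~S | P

UNSATISFIABLE

Case U = 0:
From the singleton clause (T), T = 1.
From the singleton clause (~P), P = 0.
But (P) is also a unit clause — contradiction.
So U must be the other value — set U = 1.
From the singleton clause (~R), R = 0.
From the singleton clause (T), T = 1.
From the singleton clause (~P), P = 0.
But (P) is also a unit clause — contradiction.
Neither U = 1 nor U = 0 works.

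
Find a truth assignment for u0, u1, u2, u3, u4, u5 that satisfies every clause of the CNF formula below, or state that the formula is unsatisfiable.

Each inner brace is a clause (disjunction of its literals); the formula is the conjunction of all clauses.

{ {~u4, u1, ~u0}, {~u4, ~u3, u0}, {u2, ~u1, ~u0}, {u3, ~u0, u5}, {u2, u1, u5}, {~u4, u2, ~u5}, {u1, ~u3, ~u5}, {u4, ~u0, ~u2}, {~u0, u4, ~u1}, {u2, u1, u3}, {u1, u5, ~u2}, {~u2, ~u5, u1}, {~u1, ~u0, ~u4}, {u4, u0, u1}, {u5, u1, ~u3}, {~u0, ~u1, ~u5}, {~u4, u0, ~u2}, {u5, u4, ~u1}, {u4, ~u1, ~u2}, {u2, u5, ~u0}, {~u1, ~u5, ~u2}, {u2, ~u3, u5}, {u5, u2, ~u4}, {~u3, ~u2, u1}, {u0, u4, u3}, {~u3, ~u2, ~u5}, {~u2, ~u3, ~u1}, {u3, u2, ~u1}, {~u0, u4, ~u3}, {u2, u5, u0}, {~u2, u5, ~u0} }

Branch on u4: set u4 = 0.
Branch on u0: set u0 = 0.
(u1) alone gives u1 = 1.
(u5) alone gives u5 = 1.
(~u2) alone gives u2 = 0.
(u3) alone gives u3 = 1.
All clauses are satisfied.

u0 ↦ 0,  u1 ↦ 1,  u2 ↦ 0,  u3 ↦ 1,  u4 ↦ 0,  u5 ↦ 1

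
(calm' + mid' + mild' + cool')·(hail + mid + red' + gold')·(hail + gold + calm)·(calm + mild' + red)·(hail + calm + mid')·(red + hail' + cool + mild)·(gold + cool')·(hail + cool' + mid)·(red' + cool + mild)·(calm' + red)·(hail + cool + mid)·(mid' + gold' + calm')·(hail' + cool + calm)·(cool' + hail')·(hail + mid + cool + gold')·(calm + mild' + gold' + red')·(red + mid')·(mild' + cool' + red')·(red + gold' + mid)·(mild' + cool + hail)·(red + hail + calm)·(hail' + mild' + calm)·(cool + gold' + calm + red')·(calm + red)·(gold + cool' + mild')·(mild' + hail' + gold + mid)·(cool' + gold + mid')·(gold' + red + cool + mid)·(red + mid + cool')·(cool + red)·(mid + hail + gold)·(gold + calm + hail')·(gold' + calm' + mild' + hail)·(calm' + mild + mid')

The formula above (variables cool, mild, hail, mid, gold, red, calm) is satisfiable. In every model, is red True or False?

True

Suppose red = 0.
From the singleton clause (calm'), calm = 0.
But (calm) is also a unit clause — contradiction.
So every satisfying assignment has red = True.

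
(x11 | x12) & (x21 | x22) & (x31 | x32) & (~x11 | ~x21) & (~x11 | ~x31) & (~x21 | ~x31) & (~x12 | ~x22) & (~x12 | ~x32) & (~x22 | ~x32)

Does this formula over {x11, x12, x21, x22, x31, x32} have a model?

No

Case x11 = 1:
Unit clause (~x21) forces x21 = 0.
Unit clause (x22) forces x22 = 1.
Unit clause (~x31) forces x31 = 0.
Unit clause (x32) forces x32 = 1.
That conflicts with the unit clause (~x32).
So x11 must be the other value — set x11 = 0.
Unit clause (x12) forces x12 = 1.
Unit clause (~x22) forces x22 = 0.
Unit clause (x21) forces x21 = 1.
Unit clause (~x31) forces x31 = 0.
Unit clause (x32) forces x32 = 1.
That conflicts with the unit clause (~x32).
Either choice for x11 ends in contradiction.
No assignment satisfies every clause.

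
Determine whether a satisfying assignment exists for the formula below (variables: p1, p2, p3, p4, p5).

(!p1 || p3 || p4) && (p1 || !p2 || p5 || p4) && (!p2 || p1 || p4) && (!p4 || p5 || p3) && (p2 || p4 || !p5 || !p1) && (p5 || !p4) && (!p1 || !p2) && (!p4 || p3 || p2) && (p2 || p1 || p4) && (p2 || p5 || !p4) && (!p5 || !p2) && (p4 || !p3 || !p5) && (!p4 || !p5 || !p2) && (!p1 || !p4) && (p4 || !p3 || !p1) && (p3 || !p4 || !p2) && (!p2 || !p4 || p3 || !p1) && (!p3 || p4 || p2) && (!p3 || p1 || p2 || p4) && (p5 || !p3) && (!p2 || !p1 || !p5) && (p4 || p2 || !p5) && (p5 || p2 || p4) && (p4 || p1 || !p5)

Satisfiable

Try p5 = true.
The clause (!p2) is unit, so p2 = false.
The clause (p4) is unit, so p4 = true.
The clause (p3) is unit, so p3 = true.
The clause (!p1) is unit, so p1 = false.
This assignment satisfies each clause.
A satisfying assignment: p1 ↦ false,  p2 ↦ false,  p3 ↦ true,  p4 ↦ true,  p5 ↦ true.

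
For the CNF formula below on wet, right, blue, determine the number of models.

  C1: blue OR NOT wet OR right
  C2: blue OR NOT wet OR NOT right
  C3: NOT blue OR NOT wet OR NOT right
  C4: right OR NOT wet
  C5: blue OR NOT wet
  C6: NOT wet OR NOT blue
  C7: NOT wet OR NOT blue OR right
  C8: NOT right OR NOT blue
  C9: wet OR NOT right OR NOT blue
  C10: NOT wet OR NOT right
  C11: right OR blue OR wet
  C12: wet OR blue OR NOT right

There are 2^3 = 8 truth assignments over (wet, right, blue).
Split on right. With right = true, the clauses containing right are satisfied and NOT right drops from the rest; 0 of the 2^2 = 4 assignments to the other variables satisfy what remains.
With right = false, by the same count on the reduced clause set, 1 assignment works.
Total: 0 + 1 = 1.

1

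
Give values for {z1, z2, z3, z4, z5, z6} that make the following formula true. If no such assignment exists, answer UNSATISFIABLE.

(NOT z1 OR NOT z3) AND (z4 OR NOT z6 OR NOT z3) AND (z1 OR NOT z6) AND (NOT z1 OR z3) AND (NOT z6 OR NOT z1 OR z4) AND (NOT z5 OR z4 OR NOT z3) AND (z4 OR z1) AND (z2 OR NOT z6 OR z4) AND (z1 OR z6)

UNSATISFIABLE

Branch on z1: set z1 = false.
(NOT z6) alone gives z6 = false.
That conflicts with the unit clause (z6).
So z1 must be the other value — set z1 = true.
(NOT z3) alone gives z3 = false.
That conflicts with the unit clause (z3).
Either choice for z1 ends in contradiction.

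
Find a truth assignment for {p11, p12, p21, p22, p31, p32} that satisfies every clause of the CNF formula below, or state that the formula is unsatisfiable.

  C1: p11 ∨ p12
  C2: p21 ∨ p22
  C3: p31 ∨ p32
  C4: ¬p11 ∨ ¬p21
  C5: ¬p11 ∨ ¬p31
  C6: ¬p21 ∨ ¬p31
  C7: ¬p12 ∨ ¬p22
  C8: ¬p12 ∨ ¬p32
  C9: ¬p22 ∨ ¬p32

UNSATISFIABLE

Branch on p11: set p11 = True.
Unit clause (¬p21) forces p21 = False.
Unit clause (p22) forces p22 = True.
Unit clause (¬p31) forces p31 = False.
Unit clause (p32) forces p32 = True.
But (¬p32) is also a unit clause — contradiction.
Backtrack on p11: now try p11 = False.
Unit clause (p12) forces p12 = True.
Unit clause (¬p22) forces p22 = False.
Unit clause (p21) forces p21 = True.
Unit clause (¬p31) forces p31 = False.
Unit clause (p32) forces p32 = True.
But (¬p32) is also a unit clause — contradiction.
Both values of p11 lead to a conflict.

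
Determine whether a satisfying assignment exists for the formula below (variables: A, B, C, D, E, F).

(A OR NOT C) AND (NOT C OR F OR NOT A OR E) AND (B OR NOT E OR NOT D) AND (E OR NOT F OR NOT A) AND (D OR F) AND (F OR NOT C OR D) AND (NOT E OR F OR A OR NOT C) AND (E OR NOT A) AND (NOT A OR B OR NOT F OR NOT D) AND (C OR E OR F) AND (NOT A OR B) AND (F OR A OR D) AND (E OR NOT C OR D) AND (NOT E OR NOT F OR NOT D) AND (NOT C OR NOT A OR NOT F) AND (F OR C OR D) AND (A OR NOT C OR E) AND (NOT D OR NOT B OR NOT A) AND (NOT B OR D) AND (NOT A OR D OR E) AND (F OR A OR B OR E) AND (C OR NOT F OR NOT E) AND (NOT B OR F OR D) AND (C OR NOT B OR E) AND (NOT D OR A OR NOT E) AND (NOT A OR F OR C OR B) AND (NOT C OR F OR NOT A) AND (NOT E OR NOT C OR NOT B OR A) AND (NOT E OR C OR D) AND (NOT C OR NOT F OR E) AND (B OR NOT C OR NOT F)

Case A = false:
Unit clause (NOT C) forces C = false.
Case D = false:
Unit clause (F) forces F = true.
Unit clause (NOT B) forces B = false.
Unit clause (NOT E) forces E = false.
Every clause now holds.
A satisfying assignment: A: false; B: false; C: false; D: false; E: false; F: true.

Yes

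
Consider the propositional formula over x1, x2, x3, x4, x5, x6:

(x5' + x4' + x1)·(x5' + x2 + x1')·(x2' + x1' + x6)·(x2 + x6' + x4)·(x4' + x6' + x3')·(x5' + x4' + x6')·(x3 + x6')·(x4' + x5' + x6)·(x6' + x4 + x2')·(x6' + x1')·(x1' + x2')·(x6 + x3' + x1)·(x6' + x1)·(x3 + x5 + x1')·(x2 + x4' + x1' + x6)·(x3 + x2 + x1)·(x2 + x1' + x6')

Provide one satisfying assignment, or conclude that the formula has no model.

x1: 1, x2: 0, x3: 1, x4: 0, x5: 0, x6: 0

Branch on x3: set x3 = 1.
Branch on x4: set x4 = 0.
Branch on x2: set x2 = 0.
From the singleton clause (x6'), x6 = 0.
From the singleton clause (x1), x1 = 1.
From the singleton clause (x5'), x5 = 0.
Every clause now holds.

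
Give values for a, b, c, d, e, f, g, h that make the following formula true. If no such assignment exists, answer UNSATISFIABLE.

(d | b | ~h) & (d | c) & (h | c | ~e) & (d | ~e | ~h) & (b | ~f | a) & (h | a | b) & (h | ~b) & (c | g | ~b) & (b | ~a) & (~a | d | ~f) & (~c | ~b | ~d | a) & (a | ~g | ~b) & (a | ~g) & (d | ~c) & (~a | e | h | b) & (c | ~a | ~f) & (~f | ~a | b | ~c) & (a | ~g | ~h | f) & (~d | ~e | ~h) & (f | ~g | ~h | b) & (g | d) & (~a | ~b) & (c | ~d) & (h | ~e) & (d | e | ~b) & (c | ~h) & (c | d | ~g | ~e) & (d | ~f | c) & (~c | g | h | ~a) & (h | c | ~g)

Branch on d: set d = 1.
Unit clause (c) forces c = 1.
Branch on h: set h = 1.
Unit clause (~e) forces e = 0.
Branch on b: set b = 0.
Unit clause (~a) forces a = 0.
Unit clause (~f) forces f = 0.
Unit clause (~g) forces g = 0.
This assignment satisfies each clause.

a: 0, b: 0, c: 1, d: 1, e: 0, f: 0, g: 0, h: 1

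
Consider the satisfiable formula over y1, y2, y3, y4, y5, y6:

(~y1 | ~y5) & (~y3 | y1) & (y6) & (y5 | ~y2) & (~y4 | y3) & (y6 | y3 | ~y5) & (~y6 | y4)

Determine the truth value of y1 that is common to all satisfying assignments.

Suppose y1 = 0.
(~y3) alone gives y3 = 0.
(y6) alone gives y6 = 1.
(~y4) alone gives y4 = 0.
But (y4) is also a unit clause — contradiction.
So every satisfying assignment has y1 = True.

True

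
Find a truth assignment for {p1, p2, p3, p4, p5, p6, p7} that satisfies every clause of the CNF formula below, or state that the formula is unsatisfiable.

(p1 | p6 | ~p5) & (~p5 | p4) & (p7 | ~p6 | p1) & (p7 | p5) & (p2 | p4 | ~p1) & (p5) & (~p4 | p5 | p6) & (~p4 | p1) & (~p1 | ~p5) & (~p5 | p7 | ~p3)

The clause (p5) is unit, so p5 = 1.
The clause (p4) is unit, so p4 = 1.
The clause (p1) is unit, so p1 = 1.
Now (~p1) is unsatisfied and unit — conflict.

UNSATISFIABLE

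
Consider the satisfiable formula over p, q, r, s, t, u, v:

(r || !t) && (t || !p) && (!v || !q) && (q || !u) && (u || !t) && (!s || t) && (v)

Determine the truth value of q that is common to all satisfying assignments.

Suppose q = true.
Unit clause (!v) forces v = false.
But (v) is also a unit clause — contradiction.
So every satisfying assignment has q = False.

False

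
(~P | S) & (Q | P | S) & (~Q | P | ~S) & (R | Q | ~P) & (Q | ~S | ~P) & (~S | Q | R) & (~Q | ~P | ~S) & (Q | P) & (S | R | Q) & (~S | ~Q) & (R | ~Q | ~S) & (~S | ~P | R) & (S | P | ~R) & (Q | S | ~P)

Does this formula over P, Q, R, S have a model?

Suppose P = 0.
(Q) alone gives Q = 1.
(~S) alone gives S = 0.
(~R) alone gives R = 0.
This assignment satisfies each clause.
A satisfying assignment: P: 0, Q: 1, R: 0, S: 0.

Yes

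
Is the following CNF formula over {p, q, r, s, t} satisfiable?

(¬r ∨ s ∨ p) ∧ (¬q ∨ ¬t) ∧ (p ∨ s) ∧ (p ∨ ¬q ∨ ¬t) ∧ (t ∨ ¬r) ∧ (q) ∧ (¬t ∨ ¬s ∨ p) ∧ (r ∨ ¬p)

Unit clause (q) forces q = True.
Unit clause (¬t) forces t = False.
Unit clause (¬r) forces r = False.
Unit clause (¬p) forces p = False.
Unit clause (s) forces s = True.
All clauses are satisfied.
A satisfying assignment: p ↦ False; q ↦ True; r ↦ False; s ↦ True; t ↦ False.

Yes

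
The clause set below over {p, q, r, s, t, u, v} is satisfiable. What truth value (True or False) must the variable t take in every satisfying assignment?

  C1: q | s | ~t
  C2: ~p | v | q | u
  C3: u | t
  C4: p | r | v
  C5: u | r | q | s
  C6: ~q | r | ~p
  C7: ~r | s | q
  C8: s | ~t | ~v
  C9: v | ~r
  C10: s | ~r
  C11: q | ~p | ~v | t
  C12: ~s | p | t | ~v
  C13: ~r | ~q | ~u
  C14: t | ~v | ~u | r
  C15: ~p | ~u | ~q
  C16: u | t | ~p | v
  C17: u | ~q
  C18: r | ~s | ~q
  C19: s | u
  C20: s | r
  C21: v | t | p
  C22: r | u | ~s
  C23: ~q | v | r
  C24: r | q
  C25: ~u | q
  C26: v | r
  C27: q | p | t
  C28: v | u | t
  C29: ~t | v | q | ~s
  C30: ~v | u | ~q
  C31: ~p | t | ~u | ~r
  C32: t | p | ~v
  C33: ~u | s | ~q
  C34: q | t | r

Suppose t = 0.
The clause (u) is unit, so u = 1.
The clause (q) is unit, so q = 1.
The clause (~r) is unit, so r = 0.
The clause (~p) is unit, so p = 0.
The clause (v) is unit, so v = 1.
Now (~v) is unsatisfied and unit — conflict.
So every satisfying assignment has t = True.

True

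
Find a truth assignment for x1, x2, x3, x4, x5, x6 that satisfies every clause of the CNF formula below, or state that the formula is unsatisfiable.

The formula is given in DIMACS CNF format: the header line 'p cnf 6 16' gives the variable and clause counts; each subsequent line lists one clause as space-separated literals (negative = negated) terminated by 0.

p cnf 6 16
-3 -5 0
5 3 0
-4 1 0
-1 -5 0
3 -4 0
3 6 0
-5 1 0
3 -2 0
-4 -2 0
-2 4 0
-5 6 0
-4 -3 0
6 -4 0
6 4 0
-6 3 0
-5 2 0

x1: True,  x2: False,  x3: True,  x4: False,  x5: False,  x6: True

Try x3 = True.
Unit clause (¬x5) forces x5 = False.
Unit clause (¬x4) forces x4 = False.
Unit clause (¬x2) forces x2 = False.
Unit clause (x6) forces x6 = True.
All clauses hold; x1 can take either value.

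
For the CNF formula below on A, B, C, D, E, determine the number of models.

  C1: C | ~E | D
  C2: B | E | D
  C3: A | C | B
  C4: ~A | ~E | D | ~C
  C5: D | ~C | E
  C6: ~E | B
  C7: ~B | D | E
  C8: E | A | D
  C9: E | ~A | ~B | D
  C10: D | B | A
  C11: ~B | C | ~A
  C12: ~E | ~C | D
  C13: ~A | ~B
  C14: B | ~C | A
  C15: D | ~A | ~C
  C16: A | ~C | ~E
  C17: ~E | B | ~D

5

There are 2^5 = 32 truth assignments over (A, B, C, D, E).
Split on D. With D = 1, the clauses containing D are satisfied and ~D drops from the rest; 5 of the 2^4 = 16 assignments to the other variables satisfy what remains.
With D = 0, by the same count on the reduced clause set, 0 assignments work.
(One model: A=F, B=T, C=F, D=T, E=F.)
Total: 5 + 0 = 5.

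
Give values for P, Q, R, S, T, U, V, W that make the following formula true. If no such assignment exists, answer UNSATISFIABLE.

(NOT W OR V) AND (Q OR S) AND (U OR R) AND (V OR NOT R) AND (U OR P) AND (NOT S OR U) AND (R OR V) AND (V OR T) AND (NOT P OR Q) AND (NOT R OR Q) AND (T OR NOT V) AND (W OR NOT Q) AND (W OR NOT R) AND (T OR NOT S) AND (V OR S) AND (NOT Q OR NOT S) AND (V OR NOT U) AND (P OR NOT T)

P: true,  Q: true,  R: true,  S: false,  T: true,  U: false,  V: true,  W: true

Suppose W = true.
(V) alone gives V = true.
(T) alone gives T = true.
(P) alone gives P = true.
(Q) alone gives Q = true.
(NOT S) alone gives S = false.
Suppose U = false.
(R) alone gives R = true.
All clauses are satisfied.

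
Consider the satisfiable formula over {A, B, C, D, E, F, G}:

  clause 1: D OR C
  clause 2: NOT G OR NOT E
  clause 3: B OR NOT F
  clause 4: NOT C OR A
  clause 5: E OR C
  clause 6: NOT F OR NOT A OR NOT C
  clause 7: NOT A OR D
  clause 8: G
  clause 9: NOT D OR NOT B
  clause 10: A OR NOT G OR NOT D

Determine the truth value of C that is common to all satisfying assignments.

True

Suppose C = false.
Unit clause (D) forces D = true.
Unit clause (E) forces E = true.
Unit clause (NOT G) forces G = false.
Now (G) is unsatisfied and unit — conflict.
So every satisfying assignment has C = True.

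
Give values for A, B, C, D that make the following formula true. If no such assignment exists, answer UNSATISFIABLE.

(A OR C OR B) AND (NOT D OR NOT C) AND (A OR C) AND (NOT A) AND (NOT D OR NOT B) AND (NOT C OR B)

From the singleton clause (NOT A), A = false.
From the singleton clause (C), C = true.
From the singleton clause (NOT D), D = false.
From the singleton clause (B), B = true.
Every clause now holds.

A=false, B=true, C=true, D=false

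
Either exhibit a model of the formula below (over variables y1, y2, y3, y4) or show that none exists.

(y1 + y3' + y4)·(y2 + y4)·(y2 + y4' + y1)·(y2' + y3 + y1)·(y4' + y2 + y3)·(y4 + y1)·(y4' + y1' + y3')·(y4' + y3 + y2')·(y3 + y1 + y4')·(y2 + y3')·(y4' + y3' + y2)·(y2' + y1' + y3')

y1 ↦ 0, y2 ↦ 1, y3 ↦ 1, y4 ↦ 1

Try y2 = 1.
Try y3 = 1.
The clause (y1') is unit, so y1 = 0.
The clause (y4) is unit, so y4 = 1.
Every clause now holds.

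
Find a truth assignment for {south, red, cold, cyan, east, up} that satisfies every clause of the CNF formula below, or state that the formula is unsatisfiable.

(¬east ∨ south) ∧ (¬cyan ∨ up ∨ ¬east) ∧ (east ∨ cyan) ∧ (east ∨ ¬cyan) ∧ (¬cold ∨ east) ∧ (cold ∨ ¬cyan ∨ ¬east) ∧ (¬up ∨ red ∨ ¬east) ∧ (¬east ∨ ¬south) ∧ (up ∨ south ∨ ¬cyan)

UNSATISFIABLE

Try east = False.
(cyan) alone gives cyan = True.
That conflicts with the unit clause (¬cyan).
Backtrack on east: now try east = True.
(south) alone gives south = True.
That conflicts with the unit clause (¬south).
Both values of east lead to a conflict.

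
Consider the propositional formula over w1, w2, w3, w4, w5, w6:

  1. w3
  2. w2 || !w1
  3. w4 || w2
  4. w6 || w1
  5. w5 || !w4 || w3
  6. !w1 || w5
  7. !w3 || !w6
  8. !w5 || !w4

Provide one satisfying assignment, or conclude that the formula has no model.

(w3) alone gives w3 = true.
(!w6) alone gives w6 = false.
(w1) alone gives w1 = true.
(w2) alone gives w2 = true.
(w5) alone gives w5 = true.
(!w4) alone gives w4 = false.
All clauses are satisfied.

w1 ↦ true; w2 ↦ true; w3 ↦ true; w4 ↦ false; w5 ↦ true; w6 ↦ false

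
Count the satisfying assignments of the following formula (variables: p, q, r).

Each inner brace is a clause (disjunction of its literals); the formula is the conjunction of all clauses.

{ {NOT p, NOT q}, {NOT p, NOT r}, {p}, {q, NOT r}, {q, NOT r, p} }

There are 2^3 = 8 truth assignments over (p, q, r).
Split on p. With p = true, the clauses containing p are satisfied and NOT p drops from the rest; 1 of the 2^2 = 4 assignments to the other variables satisfy what remains.
With p = false, by the same count on the reduced clause set, 0 assignments work.
Total: 1 + 0 = 1.

1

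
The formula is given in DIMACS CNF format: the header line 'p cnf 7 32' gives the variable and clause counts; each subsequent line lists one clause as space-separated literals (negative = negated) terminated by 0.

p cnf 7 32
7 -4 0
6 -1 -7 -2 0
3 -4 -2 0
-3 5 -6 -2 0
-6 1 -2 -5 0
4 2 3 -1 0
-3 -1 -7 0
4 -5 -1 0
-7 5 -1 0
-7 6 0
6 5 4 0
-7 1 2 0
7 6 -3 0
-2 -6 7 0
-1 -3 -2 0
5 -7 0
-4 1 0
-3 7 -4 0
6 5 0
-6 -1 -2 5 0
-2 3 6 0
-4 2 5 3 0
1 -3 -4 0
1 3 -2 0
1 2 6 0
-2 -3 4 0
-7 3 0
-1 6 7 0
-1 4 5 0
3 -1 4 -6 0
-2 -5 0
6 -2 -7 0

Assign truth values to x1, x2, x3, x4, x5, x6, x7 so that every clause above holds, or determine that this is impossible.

Suppose x7 = False.
Unit clause (¬x4) forces x4 = False.
Suppose x5 = True.
Unit clause (¬x1) forces x1 = False.
Unit clause (¬x2) forces x2 = False.
Unit clause (x6) forces x6 = True.
All clauses hold; x3 can take either value.

x1=False; x2=False; x3=True; x4=False; x5=True; x6=True; x7=False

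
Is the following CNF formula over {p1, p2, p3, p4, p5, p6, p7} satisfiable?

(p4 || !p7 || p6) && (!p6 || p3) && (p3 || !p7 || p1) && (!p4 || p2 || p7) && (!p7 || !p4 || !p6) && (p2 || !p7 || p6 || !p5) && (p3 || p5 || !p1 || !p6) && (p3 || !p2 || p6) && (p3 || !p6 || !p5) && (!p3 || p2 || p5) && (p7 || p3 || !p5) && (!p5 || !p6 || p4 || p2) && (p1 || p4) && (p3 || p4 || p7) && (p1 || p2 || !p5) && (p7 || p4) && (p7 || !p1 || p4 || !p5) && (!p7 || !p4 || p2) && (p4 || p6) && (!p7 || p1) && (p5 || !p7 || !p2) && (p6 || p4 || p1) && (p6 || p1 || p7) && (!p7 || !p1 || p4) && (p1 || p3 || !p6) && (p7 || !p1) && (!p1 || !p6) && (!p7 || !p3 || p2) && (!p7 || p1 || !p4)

Case p6 = true:
The clause (p3) is unit, so p3 = true.
The clause (!p1) is unit, so p1 = false.
The clause (p4) is unit, so p4 = true.
The clause (!p7) is unit, so p7 = false.
The clause (p2) is unit, so p2 = true.
No clause remains; p5 is free.
A satisfying assignment: p1=false, p2=true, p3=true, p4=true, p5=true, p6=true, p7=false.

Yes, satisfiable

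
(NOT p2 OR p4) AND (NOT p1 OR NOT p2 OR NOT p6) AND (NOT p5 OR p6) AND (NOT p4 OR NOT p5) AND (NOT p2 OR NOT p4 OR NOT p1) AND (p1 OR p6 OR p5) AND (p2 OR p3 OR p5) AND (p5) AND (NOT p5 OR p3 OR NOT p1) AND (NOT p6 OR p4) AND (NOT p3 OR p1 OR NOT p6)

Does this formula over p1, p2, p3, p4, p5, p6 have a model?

Unsatisfiable

Unit clause (p5) forces p5 = true.
Unit clause (p6) forces p6 = true.
Unit clause (NOT p4) forces p4 = false.
Now (p4) is unsatisfied and unit — conflict.
No assignment satisfies every clause.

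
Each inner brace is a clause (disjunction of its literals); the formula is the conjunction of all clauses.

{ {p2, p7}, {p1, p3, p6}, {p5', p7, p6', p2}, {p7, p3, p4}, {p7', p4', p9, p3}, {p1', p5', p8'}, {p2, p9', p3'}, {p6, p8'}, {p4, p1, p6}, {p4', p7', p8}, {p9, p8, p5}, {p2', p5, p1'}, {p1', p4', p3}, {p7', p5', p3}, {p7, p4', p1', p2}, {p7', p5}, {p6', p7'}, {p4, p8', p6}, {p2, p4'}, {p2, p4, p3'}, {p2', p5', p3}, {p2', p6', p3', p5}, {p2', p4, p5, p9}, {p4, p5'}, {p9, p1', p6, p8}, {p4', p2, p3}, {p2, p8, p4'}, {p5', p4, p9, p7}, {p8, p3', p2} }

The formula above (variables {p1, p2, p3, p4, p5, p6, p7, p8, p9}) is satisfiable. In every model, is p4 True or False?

Suppose p4 = 0.
Unit clause (p5') forces p5 = 0.
Unit clause (p7') forces p7 = 0.
Unit clause (p2) forces p2 = 1.
Unit clause (p3) forces p3 = 1.
Unit clause (p1') forces p1 = 0.
Unit clause (p6) forces p6 = 1.
That conflicts with the unit clause (p6').
So every satisfying assignment has p4 = True.

True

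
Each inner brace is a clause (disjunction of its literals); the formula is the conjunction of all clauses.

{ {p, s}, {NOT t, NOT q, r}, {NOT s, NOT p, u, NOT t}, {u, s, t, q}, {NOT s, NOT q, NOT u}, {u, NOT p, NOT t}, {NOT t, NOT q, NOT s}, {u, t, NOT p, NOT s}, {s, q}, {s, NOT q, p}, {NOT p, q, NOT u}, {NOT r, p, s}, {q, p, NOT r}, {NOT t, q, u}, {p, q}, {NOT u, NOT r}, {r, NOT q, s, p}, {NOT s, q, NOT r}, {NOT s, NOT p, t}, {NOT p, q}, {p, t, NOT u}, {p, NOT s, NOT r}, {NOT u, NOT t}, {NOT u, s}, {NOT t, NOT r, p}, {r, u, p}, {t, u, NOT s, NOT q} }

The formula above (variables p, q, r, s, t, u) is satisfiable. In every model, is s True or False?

False

Suppose s = true.
Branch on q: set q = false.
From the singleton clause (p), p = true.
That conflicts with the unit clause (NOT p).
Undo q and try q = true.
From the singleton clause (NOT u), u = false.
From the singleton clause (NOT t), t = false.
That conflicts with the unit clause (t).
Both values of q lead to a conflict.
So every satisfying assignment has s = False.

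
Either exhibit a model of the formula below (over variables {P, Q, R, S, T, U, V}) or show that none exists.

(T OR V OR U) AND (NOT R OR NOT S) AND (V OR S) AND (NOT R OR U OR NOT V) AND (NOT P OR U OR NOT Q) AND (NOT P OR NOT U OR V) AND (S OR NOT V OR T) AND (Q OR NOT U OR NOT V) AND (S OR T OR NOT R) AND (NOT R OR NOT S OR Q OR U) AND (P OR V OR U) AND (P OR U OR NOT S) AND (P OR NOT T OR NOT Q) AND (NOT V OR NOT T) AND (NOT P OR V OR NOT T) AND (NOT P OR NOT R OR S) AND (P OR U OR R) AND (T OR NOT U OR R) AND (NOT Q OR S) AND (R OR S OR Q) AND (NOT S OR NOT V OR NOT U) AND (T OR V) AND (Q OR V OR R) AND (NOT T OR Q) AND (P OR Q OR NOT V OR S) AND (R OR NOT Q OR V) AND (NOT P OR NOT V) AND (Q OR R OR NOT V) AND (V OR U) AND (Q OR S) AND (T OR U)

Branch on R: set R = false.
Branch on V: set V = true.
(NOT T) alone gives T = false.
(S) alone gives S = true.
(NOT U) alone gives U = false.
Now (U) is unsatisfied and unit — conflict.
Backtrack on V: now try V = false.
(S) alone gives S = true.
(T) alone gives T = true.
(NOT P) alone gives P = false.
(U) alone gives U = true.
(NOT Q) alone gives Q = false.
Now (Q) is unsatisfied and unit — conflict.
Both values of V lead to a conflict.
Backtrack on R: now try R = true.
(NOT S) alone gives S = false.
(V) alone gives V = true.
(U) alone gives U = true.
(T) alone gives T = true.
Now (NOT T) is unsatisfied and unit — conflict.
Both values of R lead to a conflict.

UNSATISFIABLE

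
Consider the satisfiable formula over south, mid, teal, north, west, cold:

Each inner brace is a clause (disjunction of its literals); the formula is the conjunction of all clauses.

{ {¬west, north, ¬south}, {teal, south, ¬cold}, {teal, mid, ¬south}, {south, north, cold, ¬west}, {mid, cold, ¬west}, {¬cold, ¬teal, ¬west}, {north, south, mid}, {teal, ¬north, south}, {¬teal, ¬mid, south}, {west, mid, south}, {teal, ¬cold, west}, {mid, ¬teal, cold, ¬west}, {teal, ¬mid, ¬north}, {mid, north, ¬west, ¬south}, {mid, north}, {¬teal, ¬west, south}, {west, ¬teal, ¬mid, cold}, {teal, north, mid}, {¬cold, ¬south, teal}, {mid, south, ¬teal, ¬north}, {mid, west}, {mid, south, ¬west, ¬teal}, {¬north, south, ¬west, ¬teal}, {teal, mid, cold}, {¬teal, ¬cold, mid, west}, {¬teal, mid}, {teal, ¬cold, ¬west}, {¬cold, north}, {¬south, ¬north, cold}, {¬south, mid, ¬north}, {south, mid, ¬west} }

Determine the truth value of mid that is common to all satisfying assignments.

True

Suppose mid = False.
Unit clause (north) forces north = True.
Unit clause (west) forces west = True.
Unit clause (cold) forces cold = True.
Unit clause (¬teal) forces teal = False.
But (teal) is also a unit clause — contradiction.
So every satisfying assignment has mid = True.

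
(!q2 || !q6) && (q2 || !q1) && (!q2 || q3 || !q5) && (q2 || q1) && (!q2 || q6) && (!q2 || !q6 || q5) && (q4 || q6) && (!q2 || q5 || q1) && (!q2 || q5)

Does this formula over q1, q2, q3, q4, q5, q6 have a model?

No

Case q2 = false:
From the singleton clause (!q1), q1 = false.
But (q1) is also a unit clause — contradiction.
That branch fails; take q2 = true instead.
From the singleton clause (!q6), q6 = false.
But (q6) is also a unit clause — contradiction.
Either choice for q2 ends in contradiction.
No assignment satisfies every clause.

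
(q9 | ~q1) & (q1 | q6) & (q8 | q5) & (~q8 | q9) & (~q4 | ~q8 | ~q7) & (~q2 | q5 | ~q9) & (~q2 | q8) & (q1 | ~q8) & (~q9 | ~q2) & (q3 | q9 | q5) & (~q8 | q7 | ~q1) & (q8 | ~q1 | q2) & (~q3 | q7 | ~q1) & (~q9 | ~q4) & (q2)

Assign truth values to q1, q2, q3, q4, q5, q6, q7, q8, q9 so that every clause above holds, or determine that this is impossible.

The clause (q2) is unit, so q2 = 1.
The clause (q8) is unit, so q8 = 1.
The clause (q9) is unit, so q9 = 1.
But (~q9) is also a unit clause — contradiction.

UNSATISFIABLE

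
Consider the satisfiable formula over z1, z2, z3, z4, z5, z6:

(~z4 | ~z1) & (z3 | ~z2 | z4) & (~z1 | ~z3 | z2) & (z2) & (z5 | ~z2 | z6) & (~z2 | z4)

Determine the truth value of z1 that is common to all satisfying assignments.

False

Suppose z1 = 1.
Unit clause (~z4) forces z4 = 0.
Unit clause (z2) forces z2 = 1.
That conflicts with the unit clause (~z2).
So every satisfying assignment has z1 = False.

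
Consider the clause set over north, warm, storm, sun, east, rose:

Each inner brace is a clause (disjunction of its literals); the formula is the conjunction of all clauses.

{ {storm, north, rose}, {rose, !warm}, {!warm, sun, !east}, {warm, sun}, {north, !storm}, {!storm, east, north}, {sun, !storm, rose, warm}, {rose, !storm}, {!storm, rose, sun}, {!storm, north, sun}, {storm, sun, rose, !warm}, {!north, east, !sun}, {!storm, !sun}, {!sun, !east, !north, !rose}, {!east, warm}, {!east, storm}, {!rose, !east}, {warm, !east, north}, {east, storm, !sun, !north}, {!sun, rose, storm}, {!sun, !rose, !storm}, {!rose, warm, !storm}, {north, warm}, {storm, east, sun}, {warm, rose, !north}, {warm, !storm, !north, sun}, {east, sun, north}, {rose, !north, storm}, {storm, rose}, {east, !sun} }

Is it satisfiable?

Case rose = true:
(!east) alone gives east = false.
(!sun) alone gives sun = false.
(warm) alone gives warm = true.
(storm) alone gives storm = true.
(north) alone gives north = true.
This assignment satisfies each clause.
A satisfying assignment: north: true; warm: true; storm: true; sun: false; east: false; rose: true.

Yes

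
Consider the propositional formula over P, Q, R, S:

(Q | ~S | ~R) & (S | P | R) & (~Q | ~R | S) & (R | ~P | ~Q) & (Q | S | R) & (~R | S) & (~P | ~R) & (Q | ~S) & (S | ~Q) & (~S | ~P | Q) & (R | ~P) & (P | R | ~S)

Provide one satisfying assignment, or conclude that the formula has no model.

P: 0,  Q: 1,  R: 1,  S: 1

Case R = 1:
From the singleton clause (S), S = 1.
From the singleton clause (Q), Q = 1.
From the singleton clause (~P), P = 0.
All clauses are satisfied.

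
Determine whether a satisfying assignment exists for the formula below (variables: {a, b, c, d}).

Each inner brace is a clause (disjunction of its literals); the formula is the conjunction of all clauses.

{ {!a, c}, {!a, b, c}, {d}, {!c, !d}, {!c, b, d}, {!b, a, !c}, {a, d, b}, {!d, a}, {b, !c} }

No

The clause (d) is unit, so d = true.
The clause (!c) is unit, so c = false.
The clause (!a) is unit, so a = false.
That conflicts with the unit clause (a).
No assignment satisfies every clause.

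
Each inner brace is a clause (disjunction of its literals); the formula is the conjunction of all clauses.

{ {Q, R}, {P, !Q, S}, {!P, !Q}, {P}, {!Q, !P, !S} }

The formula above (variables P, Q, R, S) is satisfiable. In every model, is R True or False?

Suppose R = false.
The clause (Q) is unit, so Q = true.
The clause (!P) is unit, so P = false.
But (P) is also a unit clause — contradiction.
So every satisfying assignment has R = True.

True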